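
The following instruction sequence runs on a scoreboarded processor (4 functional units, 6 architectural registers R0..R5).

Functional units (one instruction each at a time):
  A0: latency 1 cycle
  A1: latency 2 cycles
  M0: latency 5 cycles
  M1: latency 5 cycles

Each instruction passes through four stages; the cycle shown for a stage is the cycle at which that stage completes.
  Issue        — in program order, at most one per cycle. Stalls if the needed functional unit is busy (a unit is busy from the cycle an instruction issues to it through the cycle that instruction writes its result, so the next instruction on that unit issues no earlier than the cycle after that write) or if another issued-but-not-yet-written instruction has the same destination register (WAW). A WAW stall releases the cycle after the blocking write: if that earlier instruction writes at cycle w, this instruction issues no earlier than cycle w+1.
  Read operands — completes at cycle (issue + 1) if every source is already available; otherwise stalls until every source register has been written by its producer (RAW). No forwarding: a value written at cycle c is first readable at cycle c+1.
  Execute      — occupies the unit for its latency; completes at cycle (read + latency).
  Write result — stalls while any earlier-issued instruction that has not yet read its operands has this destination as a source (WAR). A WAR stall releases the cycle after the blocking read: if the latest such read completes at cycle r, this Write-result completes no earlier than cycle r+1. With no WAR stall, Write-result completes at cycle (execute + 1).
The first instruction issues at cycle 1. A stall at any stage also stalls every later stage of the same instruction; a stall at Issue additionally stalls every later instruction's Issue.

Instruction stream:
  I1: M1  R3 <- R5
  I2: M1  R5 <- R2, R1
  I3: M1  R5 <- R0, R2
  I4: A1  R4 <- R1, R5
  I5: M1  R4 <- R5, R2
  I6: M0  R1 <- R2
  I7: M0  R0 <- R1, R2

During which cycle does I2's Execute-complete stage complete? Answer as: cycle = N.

c1: I1 issues→M1
c2: I1 reads
c7: I1 exec-done
c8: I1 writes R3
c9: I2 issues→M1
c10: I2 reads
c15: I2 exec-done
c16: I2 writes R5
c17: I3 issues→M1
c18: I3 reads; I4 issues→A1
c23: I3 exec-done
c24: I3 writes R5
c25: I4 reads
c27: I4 exec-done
c28: I4 writes R4
c29: I5 issues→M1
c30: I5 reads; I6 issues→M0
c31: I6 reads
c35: I5 exec-done
c36: I5 writes R4; I6 exec-done
c37: I6 writes R1
c38: I7 issues→M0
c39: I7 reads
c44: I7 exec-done
c45: I7 writes R0

cycle = 15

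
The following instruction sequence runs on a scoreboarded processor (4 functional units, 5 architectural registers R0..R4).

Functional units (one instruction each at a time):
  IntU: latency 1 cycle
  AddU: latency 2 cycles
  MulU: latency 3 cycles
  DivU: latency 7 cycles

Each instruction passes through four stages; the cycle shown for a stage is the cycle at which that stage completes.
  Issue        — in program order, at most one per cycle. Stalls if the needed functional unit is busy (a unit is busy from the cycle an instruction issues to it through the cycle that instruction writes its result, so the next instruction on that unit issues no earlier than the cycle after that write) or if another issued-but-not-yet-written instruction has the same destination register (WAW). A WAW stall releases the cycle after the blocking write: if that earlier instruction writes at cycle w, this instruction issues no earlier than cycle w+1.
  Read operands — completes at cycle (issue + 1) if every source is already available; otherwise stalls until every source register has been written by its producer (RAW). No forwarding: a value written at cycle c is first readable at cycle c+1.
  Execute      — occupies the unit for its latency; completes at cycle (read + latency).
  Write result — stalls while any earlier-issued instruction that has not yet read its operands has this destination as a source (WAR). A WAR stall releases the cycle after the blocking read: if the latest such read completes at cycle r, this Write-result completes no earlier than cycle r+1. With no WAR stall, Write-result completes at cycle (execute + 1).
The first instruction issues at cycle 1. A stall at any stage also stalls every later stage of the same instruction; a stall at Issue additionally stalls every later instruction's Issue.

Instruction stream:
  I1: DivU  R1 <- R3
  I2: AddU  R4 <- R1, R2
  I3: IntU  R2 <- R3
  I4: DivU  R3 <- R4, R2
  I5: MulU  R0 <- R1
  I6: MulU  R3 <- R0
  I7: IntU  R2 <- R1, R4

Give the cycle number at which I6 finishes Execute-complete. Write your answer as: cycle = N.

cycle = 28

cycle 1: I1→DivU
cycle 2: I1 RO · I2→AddU
cycle 3: I3→IntU
cycle 4: I3 RO
cycle 5: I3 EX
cycle 9: I1 EX
cycle 10: I1 WR R1
cycle 11: I2 RO · I4→DivU
cycle 12: I3 WR R2 · I5→MulU
cycle 13: I2 EX · I5 RO
cycle 14: I2 WR R4
cycle 15: I4 RO
cycle 16: I5 EX
cycle 17: I5 WR R0
cycle 22: I4 EX
cycle 23: I4 WR R3
cycle 24: I6→MulU
cycle 25: I6 RO · I7→IntU
cycle 26: I7 RO
cycle 27: I7 EX
cycle 28: I6 EX · I7 WR R2
cycle 29: I6 WR R3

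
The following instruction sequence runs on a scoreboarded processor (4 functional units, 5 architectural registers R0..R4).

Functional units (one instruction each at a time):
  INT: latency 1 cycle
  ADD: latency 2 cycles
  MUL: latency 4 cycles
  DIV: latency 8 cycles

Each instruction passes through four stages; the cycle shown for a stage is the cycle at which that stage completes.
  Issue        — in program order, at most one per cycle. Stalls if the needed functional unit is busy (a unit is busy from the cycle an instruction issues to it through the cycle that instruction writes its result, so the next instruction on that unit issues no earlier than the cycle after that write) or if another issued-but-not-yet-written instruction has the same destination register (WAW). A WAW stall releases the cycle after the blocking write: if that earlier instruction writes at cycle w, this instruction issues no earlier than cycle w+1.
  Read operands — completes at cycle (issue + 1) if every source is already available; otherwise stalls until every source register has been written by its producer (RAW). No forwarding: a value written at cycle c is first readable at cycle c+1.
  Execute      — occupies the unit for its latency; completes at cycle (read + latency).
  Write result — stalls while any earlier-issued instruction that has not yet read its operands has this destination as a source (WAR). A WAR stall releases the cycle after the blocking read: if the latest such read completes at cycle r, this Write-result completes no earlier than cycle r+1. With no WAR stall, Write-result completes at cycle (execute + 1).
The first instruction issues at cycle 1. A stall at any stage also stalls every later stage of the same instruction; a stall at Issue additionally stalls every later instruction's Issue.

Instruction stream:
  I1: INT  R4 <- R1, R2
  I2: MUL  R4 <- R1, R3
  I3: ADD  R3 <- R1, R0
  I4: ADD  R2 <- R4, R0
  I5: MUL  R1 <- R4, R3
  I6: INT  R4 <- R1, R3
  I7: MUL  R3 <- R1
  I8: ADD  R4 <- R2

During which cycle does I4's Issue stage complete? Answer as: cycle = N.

cycle = 11

cycle 1: I1→INT
cycle 2: I1 RO
cycle 3: I1 EX
cycle 4: I1 WR R4
cycle 5: I2→MUL
cycle 6: I2 RO | I3→ADD
cycle 7: I3 RO
cycle 9: I3 EX
cycle 10: I2 EX | I3 WR R3
cycle 11: I2 WR R4 | I4→ADD
cycle 12: I4 RO | I5→MUL
cycle 13: I5 RO | I6→INT
cycle 14: I4 EX
cycle 15: I4 WR R2
cycle 17: I5 EX
cycle 18: I5 WR R1
cycle 19: I6 RO | I7→MUL
cycle 20: I6 EX | I7 RO
cycle 21: I6 WR R4
cycle 22: I8→ADD
cycle 23: I8 RO
cycle 24: I7 EX
cycle 25: I7 WR R3 | I8 EX
cycle 26: I8 WR R4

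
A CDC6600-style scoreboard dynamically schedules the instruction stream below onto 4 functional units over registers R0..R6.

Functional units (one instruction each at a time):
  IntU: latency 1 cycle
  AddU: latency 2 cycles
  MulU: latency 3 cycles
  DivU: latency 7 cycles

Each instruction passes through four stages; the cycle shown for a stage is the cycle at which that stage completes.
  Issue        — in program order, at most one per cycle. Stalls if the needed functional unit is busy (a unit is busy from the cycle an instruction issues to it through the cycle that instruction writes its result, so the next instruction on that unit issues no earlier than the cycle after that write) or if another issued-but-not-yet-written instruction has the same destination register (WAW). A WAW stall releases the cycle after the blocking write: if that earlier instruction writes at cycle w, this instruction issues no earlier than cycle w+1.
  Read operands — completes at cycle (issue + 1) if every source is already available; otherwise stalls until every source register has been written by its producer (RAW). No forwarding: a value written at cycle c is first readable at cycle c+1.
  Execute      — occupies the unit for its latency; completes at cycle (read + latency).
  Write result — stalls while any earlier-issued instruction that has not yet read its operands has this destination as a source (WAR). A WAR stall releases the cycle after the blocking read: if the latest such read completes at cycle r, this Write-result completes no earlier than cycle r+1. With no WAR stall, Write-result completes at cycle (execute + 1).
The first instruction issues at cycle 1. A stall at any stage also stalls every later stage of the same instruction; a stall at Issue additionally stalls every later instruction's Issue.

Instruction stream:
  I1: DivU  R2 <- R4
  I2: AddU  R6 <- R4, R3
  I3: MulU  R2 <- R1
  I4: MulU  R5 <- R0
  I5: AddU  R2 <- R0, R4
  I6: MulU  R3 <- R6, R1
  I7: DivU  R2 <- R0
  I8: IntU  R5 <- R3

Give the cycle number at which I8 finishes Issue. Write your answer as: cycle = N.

cycle = 25

I1 -> (1, 2, 9, 10)
I2 -> (2, 3, 5, 6)
I3 -> (11, 12, 15, 16)  // WAW R2: wait I1 write@10
I4 -> (17, 18, 21, 22)  // struct: MulU busy until I3 writes@16
I5 -> (18, 19, 21, 22)
I6 -> (23, 24, 27, 28)  // struct: MulU busy until I4 writes@22
I7 -> (24, 25, 32, 33)
I8 -> (25, 29, 30, 31)  // RAW R3: wait I6 write@28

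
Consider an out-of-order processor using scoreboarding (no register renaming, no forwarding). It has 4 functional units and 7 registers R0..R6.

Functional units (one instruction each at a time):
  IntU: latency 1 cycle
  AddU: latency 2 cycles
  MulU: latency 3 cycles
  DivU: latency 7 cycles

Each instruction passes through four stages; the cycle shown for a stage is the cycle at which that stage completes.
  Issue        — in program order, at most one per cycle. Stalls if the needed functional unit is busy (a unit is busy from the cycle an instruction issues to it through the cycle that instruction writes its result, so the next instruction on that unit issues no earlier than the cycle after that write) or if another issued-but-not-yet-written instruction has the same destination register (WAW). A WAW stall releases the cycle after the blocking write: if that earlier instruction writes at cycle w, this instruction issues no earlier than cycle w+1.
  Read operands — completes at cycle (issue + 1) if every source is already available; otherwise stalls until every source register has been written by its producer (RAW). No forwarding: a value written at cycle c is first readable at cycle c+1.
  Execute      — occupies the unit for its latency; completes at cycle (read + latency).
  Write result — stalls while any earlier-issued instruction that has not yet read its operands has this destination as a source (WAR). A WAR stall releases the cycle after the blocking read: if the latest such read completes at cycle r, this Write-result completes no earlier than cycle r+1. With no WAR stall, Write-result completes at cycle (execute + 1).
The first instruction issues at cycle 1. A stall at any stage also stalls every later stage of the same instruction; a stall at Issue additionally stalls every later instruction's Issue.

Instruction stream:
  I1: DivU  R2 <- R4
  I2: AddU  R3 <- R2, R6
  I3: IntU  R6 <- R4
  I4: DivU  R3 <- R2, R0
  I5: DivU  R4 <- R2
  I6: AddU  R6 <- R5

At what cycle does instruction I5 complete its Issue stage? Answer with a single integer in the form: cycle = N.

cycle = 25

t=1  I1→DivU
t=2  I1 RO, I2→AddU
t=3  I3→IntU
t=4  I3 RO
t=5  I3 EX
t=9  I1 EX
t=10  I1 WR R2
t=11  I2 RO
t=12  I3 WR R6
t=13  I2 EX
t=14  I2 WR R3
t=15  I4→DivU
t=16  I4 RO
t=23  I4 EX
t=24  I4 WR R3
t=25  I5→DivU
t=26  I5 RO, I6→AddU
t=27  I6 RO
t=29  I6 EX
t=30  I6 WR R6
t=33  I5 EX
t=34  I5 WR R4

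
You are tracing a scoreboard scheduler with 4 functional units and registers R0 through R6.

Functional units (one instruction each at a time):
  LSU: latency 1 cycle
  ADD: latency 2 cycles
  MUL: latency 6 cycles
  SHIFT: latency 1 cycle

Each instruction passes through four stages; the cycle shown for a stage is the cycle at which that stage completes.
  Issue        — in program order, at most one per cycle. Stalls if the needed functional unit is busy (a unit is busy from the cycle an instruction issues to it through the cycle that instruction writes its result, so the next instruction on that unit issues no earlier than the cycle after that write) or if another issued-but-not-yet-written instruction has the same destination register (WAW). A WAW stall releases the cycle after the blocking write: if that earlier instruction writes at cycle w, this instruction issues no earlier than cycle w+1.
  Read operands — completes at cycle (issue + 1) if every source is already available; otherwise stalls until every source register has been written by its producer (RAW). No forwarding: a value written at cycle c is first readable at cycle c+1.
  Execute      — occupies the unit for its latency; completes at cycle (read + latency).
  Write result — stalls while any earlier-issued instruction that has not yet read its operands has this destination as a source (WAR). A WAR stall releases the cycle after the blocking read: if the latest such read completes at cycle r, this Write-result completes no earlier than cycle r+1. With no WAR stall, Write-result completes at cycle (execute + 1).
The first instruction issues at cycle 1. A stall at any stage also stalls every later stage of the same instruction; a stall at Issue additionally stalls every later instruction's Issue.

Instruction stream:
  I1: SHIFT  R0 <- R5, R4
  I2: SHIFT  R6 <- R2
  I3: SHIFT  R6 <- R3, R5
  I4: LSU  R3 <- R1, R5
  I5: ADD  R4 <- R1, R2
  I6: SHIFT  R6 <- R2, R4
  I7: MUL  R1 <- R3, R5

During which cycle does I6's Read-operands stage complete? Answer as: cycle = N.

[1] I1 dispatched to SHIFT
[2] I1 operands ready
[3] I1 complete
[4] R0←I1
[5] I2 dispatched to SHIFT
[6] I2 operands ready
[7] I2 complete
[8] R6←I2
[9] I3 dispatched to SHIFT
[10] I3 operands ready, I4 dispatched to LSU
[11] I3 complete, I4 operands ready, I5 dispatched to ADD
[12] R6←I3, I4 complete, I5 operands ready
[13] R3←I4, I6 dispatched to SHIFT
[14] I5 complete, I7 dispatched to MUL
[15] R4←I5, I7 operands ready
[16] I6 operands ready
[17] I6 complete
[18] R6←I6
[21] I7 complete
[22] R1←I7

cycle = 16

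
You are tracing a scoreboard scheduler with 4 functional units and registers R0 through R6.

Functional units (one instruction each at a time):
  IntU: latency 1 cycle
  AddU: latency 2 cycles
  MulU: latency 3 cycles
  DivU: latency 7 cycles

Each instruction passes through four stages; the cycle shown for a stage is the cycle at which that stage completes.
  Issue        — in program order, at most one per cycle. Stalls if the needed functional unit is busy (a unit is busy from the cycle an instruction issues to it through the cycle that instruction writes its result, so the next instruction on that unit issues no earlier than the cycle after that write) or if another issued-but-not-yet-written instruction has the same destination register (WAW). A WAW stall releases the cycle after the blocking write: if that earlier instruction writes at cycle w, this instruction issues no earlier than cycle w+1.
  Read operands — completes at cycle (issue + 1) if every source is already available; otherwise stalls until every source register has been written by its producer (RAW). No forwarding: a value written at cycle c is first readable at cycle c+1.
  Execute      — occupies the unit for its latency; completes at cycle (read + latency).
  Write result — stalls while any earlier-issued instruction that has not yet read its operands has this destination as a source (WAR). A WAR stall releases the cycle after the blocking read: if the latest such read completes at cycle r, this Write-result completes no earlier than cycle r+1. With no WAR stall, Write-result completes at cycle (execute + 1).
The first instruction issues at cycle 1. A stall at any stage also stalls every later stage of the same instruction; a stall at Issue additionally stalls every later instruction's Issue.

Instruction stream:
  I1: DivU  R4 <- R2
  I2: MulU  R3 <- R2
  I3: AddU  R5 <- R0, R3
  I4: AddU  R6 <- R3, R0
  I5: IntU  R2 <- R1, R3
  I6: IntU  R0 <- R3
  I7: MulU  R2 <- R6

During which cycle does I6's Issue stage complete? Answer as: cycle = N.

[1] I1 dispatched to DivU
[2] I1 operands ready, I2 dispatched to MulU
[3] I2 operands ready, I3 dispatched to AddU
[6] I2 complete
[7] R3←I2
[8] I3 operands ready
[9] I1 complete
[10] R4←I1, I3 complete
[11] R5←I3
[12] I4 dispatched to AddU
[13] I4 operands ready, I5 dispatched to IntU
[14] I5 operands ready
[15] I4 complete, I5 complete
[16] R6←I4, R2←I5
[17] I6 dispatched to IntU
[18] I6 operands ready, I7 dispatched to MulU
[19] I6 complete, I7 operands ready
[20] R0←I6
[22] I7 complete
[23] R2←I7

cycle = 17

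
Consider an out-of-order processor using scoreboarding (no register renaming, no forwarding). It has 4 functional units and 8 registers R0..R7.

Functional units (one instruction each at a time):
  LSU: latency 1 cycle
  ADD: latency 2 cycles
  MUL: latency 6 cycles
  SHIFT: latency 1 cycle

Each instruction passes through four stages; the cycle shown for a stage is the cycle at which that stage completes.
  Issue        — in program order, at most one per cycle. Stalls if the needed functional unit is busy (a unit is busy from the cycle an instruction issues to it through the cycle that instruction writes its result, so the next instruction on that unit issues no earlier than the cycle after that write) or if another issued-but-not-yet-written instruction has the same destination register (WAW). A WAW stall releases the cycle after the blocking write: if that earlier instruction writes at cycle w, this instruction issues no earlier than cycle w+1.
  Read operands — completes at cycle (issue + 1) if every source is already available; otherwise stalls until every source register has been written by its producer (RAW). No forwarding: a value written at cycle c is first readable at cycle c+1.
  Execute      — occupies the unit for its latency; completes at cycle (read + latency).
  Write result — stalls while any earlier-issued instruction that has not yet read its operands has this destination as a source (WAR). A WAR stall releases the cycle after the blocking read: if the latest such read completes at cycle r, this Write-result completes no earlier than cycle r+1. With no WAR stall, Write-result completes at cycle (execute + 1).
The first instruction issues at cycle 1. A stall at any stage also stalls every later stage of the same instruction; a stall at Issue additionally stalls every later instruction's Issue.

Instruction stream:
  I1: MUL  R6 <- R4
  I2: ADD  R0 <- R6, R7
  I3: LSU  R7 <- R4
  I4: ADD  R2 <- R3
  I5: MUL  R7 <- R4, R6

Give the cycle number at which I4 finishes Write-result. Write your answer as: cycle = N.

cycle = 18

[1] I1 dispatched to MUL
[2] I1 operands ready · I2 dispatched to ADD
[3] I3 dispatched to LSU
[4] I3 operands ready
[5] I3 complete
[8] I1 complete
[9] R6←I1
[10] I2 operands ready
[11] R7←I3
[12] I2 complete
[13] R0←I2
[14] I4 dispatched to ADD
[15] I4 operands ready · I5 dispatched to MUL
[16] I5 operands ready
[17] I4 complete
[18] R2←I4
[22] I5 complete
[23] R7←I5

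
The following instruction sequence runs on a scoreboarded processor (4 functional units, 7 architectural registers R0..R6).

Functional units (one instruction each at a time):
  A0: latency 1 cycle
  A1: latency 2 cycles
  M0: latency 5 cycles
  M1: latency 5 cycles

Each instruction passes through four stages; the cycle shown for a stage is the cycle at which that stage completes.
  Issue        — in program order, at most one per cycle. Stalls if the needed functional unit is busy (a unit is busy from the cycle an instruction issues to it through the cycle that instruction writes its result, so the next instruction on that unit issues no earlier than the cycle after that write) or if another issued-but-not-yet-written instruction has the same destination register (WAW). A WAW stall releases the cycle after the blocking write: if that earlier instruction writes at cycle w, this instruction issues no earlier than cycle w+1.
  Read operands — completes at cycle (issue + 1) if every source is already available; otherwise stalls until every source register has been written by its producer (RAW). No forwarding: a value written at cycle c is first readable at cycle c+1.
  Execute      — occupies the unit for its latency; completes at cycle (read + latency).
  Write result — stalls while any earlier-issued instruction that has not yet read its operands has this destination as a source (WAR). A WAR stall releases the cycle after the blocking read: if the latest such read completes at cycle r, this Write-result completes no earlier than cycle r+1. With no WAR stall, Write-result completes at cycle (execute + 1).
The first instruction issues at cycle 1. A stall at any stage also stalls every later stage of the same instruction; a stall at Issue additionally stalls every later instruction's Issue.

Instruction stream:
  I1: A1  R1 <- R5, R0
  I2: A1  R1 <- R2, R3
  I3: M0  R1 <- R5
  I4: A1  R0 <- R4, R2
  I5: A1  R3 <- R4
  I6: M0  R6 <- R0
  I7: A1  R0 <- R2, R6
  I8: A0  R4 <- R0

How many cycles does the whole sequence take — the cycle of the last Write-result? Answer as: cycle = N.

cycle = 33

I1: IS=1 RO=2 EX=4 WR=5
I2: IS=6 RO=7 EX=9 WR=10  [struct: A1 busy until I1 writes@5]
I3: IS=11 RO=12 EX=17 WR=18  [WAW R1: wait I2 write@10]
I4: IS=12 RO=13 EX=15 WR=16
I5: IS=17 RO=18 EX=20 WR=21  [struct: A1 busy until I4 writes@16]
I6: IS=19 RO=20 EX=25 WR=26  [struct: M0 busy until I3 writes@18]
I7: IS=22 RO=27 EX=29 WR=30  [struct: A1 busy until I5 writes@21; RAW R6: wait I6 write@26]
I8: IS=23 RO=31 EX=32 WR=33  [RAW R0: wait I7 write@30]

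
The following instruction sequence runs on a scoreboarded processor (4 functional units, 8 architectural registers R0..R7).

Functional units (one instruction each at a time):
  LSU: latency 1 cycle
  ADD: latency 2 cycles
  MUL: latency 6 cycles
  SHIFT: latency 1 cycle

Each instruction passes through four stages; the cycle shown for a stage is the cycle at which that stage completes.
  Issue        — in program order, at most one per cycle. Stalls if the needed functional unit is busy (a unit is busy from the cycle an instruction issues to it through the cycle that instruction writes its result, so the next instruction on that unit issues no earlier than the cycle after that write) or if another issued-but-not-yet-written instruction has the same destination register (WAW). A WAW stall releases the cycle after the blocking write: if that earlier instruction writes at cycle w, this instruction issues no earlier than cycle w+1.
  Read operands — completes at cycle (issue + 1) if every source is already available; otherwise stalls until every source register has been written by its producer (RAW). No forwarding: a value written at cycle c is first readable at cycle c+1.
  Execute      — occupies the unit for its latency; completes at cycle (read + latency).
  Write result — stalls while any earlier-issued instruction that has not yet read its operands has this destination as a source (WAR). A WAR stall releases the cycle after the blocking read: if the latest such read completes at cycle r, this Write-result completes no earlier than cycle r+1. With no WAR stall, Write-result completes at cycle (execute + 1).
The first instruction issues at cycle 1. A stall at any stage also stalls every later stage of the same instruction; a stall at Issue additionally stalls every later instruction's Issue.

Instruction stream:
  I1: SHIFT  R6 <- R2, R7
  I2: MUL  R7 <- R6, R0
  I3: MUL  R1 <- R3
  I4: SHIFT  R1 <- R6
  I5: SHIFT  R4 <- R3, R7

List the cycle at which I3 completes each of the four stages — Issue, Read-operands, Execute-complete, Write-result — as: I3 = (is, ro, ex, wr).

[1] I1→SHIFT
[2] I1 RO | I2→MUL
[3] I1 EX
[4] I1 WR R6
[5] I2 RO
[11] I2 EX
[12] I2 WR R7
[13] I3→MUL
[14] I3 RO
[20] I3 EX
[21] I3 WR R1
[22] I4→SHIFT
[23] I4 RO
[24] I4 EX
[25] I4 WR R1
[26] I5→SHIFT
[27] I5 RO
[28] I5 EX
[29] I5 WR R4

I3 = (13, 14, 20, 21)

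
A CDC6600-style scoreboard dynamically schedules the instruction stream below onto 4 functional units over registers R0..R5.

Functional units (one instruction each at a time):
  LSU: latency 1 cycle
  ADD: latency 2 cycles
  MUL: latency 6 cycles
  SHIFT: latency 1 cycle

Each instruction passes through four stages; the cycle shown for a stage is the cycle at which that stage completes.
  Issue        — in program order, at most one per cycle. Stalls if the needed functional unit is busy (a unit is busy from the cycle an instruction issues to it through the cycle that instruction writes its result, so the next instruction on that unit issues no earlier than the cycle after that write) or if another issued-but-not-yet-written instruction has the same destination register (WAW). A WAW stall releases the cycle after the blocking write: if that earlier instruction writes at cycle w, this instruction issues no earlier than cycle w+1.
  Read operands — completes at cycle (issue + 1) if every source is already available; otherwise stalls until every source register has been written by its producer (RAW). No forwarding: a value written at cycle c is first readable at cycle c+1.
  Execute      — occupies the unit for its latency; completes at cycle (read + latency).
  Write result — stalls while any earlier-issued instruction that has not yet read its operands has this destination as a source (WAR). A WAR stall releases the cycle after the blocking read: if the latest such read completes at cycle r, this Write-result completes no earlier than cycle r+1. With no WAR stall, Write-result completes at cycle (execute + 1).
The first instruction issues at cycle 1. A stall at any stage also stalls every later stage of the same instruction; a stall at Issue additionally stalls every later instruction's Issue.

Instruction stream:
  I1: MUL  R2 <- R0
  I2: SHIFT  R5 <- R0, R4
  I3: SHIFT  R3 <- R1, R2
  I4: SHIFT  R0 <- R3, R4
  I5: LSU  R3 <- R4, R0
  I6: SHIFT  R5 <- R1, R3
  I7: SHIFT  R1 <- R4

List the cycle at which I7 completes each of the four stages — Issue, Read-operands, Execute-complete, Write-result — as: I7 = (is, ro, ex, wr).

  I1 | 1 | 2 | 8 | 9
  I2 | 2 | 3 | 4 | 5
  I3 | 6 | 10 | 11 | 12   struct: SHIFT busy until I2 writes@5 · RAW R2: wait I1 write@9
  I4 | 13 | 14 | 15 | 16   struct: SHIFT busy until I3 writes@12
  I5 | 14 | 17 | 18 | 19   RAW R0: wait I4 write@16
  I6 | 17 | 20 | 21 | 22   struct: SHIFT busy until I4 writes@16 · RAW R3: wait I5 write@19
  I7 | 23 | 24 | 25 | 26   struct: SHIFT busy until I6 writes@22

I7 = (23, 24, 25, 26)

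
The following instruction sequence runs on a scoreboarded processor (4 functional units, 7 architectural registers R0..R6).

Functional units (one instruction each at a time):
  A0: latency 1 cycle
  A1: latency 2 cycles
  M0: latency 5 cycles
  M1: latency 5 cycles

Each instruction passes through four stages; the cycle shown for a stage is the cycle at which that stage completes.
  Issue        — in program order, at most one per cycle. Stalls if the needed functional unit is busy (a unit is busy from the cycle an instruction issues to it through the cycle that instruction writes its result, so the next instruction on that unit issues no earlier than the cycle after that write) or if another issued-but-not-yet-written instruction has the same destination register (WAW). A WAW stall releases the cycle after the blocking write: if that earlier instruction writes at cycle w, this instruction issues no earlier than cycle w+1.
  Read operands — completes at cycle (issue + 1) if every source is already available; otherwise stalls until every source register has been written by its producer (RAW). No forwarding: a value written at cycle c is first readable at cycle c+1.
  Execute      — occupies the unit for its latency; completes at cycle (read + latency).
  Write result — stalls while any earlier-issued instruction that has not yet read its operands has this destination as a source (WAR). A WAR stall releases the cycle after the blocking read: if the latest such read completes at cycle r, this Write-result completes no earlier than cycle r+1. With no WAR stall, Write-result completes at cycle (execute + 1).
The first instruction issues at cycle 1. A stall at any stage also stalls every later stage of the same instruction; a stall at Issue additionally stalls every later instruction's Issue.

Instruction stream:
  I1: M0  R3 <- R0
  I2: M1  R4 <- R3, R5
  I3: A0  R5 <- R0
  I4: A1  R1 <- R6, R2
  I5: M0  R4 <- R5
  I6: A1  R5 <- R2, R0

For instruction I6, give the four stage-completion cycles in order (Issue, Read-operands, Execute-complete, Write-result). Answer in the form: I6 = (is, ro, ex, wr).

I6 = (17, 18, 20, 21)

I1  is:1  ro:2  ex:7  wr:8
I2  is:2  ro:9  ex:14  wr:15  — RAW R3: wait I1 write@8
I3  is:3  ro:4  ex:5  wr:10  — WAR R5: wait I2 read@9
I4  is:4  ro:5  ex:7  wr:8
I5  is:16  ro:17  ex:22  wr:23  — WAW R4: wait I2 write@15
I6  is:17  ro:18  ex:20  wr:21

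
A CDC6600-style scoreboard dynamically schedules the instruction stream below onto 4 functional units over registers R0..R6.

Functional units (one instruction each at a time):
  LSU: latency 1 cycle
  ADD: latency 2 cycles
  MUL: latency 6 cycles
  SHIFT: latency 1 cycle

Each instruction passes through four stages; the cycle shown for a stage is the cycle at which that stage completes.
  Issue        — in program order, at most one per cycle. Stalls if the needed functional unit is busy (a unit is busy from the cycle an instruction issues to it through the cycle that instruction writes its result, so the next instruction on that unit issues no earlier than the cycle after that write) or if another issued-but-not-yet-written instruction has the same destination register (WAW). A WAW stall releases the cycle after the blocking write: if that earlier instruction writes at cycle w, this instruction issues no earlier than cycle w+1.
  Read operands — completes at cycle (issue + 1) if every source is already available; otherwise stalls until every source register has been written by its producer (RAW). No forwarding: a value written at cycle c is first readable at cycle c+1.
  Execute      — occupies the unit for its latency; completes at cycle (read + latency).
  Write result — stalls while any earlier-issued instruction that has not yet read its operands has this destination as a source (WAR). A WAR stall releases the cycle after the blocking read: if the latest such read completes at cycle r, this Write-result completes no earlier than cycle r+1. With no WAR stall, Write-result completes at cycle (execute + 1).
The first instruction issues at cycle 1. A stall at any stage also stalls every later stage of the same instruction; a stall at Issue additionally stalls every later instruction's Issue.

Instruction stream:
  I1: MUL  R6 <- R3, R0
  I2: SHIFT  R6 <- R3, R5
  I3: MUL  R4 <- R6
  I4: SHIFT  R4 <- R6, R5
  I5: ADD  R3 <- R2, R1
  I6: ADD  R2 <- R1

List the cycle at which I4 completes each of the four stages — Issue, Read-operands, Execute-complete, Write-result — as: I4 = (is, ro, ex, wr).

I4 = (22, 23, 24, 25)

I1  is:1  ro:2  ex:8  wr:9
I2  is:10  ro:11  ex:12  wr:13  — WAW R6: wait I1 write@9
I3  is:11  ro:14  ex:20  wr:21  — RAW R6: wait I2 write@13
I4  is:22  ro:23  ex:24  wr:25  — WAW R4: wait I3 write@21
I5  is:23  ro:24  ex:26  wr:27
I6  is:28  ro:29  ex:31  wr:32  — struct: ADD busy until I5 writes@27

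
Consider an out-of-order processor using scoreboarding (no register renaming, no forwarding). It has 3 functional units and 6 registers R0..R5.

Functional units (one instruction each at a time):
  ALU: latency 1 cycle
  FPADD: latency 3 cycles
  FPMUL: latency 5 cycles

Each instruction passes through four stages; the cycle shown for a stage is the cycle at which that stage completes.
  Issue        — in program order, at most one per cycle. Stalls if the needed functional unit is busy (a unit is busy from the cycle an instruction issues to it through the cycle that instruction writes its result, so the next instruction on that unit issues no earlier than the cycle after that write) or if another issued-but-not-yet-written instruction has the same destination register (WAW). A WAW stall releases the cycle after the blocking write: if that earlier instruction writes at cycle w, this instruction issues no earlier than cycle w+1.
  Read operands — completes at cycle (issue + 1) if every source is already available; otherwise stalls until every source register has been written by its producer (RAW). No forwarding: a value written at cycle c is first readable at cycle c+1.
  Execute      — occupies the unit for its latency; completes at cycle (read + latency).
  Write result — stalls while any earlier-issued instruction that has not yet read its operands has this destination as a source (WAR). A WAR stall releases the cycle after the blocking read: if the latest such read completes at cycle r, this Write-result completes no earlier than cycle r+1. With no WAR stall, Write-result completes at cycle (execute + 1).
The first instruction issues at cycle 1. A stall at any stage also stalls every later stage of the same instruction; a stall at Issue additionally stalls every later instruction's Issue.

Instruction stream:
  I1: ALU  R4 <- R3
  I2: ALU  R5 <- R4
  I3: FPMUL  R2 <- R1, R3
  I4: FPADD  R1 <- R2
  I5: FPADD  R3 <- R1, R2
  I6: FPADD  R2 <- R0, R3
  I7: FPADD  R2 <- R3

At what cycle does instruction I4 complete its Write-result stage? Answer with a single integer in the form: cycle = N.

cycle = 18

[1] issue I1 (ALU)
[2] I1 read-ops
[3] I1 finished on ALU
[4] I1→R4
[5] issue I2 (ALU)
[6] I2 read-ops, issue I3 (FPMUL)
[7] I2 finished on ALU, I3 read-ops, issue I4 (FPADD)
[8] I2→R5
[12] I3 finished on FPMUL
[13] I3→R2
[14] I4 read-ops
[17] I4 finished on FPADD
[18] I4→R1
[19] issue I5 (FPADD)
[20] I5 read-ops
[23] I5 finished on FPADD
[24] I5→R3
[25] issue I6 (FPADD)
[26] I6 read-ops
[29] I6 finished on FPADD
[30] I6→R2
[31] issue I7 (FPADD)
[32] I7 read-ops
[35] I7 finished on FPADD
[36] I7→R2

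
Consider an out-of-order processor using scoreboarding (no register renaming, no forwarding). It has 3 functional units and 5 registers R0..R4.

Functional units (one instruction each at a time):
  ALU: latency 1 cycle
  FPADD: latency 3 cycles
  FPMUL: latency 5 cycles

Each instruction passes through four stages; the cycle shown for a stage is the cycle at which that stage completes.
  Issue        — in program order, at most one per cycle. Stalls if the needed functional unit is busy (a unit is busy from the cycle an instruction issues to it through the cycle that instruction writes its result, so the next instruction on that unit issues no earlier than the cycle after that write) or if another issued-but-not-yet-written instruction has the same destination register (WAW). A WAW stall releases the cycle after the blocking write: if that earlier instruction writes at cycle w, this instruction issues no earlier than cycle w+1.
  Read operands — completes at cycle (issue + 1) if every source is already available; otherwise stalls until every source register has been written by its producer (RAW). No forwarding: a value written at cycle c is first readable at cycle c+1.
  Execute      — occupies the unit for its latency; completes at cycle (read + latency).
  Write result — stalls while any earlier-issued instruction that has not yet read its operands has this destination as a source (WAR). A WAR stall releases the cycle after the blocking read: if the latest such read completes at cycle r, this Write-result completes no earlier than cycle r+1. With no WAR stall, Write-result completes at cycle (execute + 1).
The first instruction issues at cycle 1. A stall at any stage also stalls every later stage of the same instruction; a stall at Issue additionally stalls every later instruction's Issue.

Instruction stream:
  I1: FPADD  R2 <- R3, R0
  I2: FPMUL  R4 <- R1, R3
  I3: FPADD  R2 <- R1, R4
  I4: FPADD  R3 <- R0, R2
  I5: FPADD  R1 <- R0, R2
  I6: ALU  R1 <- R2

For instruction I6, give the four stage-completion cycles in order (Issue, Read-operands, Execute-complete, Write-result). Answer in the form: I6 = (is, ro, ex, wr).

c1: I1→FPADD
c2: I1 RO | I2→FPMUL
c3: I2 RO
c5: I1 EX
c6: I1 WR R2
c7: I3→FPADD
c8: I2 EX
c9: I2 WR R4
c10: I3 RO
c13: I3 EX
c14: I3 WR R2
c15: I4→FPADD
c16: I4 RO
c19: I4 EX
c20: I4 WR R3
c21: I5→FPADD
c22: I5 RO
c25: I5 EX
c26: I5 WR R1
c27: I6→ALU
c28: I6 RO
c29: I6 EX
c30: I6 WR R1

I6 = (27, 28, 29, 30)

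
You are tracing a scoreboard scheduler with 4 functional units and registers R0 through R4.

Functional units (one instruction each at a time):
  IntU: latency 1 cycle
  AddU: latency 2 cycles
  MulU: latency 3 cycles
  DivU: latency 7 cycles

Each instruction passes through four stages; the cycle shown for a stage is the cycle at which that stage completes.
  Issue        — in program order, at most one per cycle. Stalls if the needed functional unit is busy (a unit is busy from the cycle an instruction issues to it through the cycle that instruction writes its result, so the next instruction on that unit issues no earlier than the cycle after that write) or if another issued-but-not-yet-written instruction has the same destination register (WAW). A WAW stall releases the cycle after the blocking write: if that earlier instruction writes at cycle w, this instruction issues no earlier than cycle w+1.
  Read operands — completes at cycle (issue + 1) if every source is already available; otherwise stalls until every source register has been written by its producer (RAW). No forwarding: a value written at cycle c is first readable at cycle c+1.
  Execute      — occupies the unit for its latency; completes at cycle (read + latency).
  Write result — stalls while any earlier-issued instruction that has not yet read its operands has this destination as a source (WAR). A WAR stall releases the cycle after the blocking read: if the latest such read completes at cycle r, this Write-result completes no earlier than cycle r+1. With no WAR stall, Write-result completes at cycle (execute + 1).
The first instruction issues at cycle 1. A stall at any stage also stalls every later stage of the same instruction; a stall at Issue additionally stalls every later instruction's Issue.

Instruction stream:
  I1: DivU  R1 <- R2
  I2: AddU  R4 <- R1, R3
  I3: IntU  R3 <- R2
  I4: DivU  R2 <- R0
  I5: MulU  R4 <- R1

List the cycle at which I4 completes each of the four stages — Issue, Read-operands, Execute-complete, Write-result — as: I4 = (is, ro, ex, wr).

I4 = (11, 12, 19, 20)

c1: I1→DivU
c2: I1 RO · I2→AddU
c3: I3→IntU
c4: I3 RO
c5: I3 EX
c9: I1 EX
c10: I1 WR R1
c11: I2 RO · I4→DivU
c12: I3 WR R3 · I4 RO
c13: I2 EX
c14: I2 WR R4
c15: I5→MulU
c16: I5 RO
c19: I4 EX · I5 EX
c20: I4 WR R2 · I5 WR R4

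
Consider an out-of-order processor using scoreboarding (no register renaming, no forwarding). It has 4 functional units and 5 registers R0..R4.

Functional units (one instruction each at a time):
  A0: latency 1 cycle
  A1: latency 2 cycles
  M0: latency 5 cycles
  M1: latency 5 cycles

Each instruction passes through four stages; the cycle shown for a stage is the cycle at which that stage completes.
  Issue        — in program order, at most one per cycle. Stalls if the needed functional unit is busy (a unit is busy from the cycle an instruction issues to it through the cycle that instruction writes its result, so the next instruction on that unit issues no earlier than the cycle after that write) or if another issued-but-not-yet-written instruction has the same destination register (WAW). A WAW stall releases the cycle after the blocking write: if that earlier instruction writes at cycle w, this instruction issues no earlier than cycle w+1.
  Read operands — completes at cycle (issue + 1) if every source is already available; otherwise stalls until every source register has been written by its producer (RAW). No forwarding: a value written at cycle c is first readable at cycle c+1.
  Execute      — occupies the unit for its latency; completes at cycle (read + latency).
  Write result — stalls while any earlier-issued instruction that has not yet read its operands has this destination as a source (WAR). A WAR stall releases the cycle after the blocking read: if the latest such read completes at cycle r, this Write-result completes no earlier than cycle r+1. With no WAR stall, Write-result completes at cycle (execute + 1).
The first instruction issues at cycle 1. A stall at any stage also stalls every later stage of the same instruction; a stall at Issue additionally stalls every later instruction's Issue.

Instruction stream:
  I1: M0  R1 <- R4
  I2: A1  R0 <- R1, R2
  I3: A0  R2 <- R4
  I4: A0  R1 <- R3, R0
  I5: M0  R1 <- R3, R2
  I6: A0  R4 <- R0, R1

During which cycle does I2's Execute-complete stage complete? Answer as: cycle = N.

cycle = 11

t=1  I1→M0
t=2  I1 RO · I2→A1
t=3  I3→A0
t=4  I3 RO
t=5  I3 EX
t=7  I1 EX
t=8  I1 WR R1
t=9  I2 RO
t=10  I3 WR R2
t=11  I2 EX · I4→A0
t=12  I2 WR R0
t=13  I4 RO
t=14  I4 EX
t=15  I4 WR R1
t=16  I5→M0
t=17  I5 RO · I6→A0
t=22  I5 EX
t=23  I5 WR R1
t=24  I6 RO
t=25  I6 EX
t=26  I6 WR R4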